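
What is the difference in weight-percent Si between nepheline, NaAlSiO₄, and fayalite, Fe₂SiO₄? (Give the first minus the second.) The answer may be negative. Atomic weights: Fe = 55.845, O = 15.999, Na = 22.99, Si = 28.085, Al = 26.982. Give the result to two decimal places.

M(NaAlSiO₄) = 142.053 g/mol, so wt% Si = 28.085/142.053 × 100 = 19.77%.
M(Fe₂SiO₄) = 203.771 g/mol, so wt% Si = 28.085/203.771 × 100 = 13.78%.
19.77 − 13.78 = 5.99 pp.

5.99 percentage points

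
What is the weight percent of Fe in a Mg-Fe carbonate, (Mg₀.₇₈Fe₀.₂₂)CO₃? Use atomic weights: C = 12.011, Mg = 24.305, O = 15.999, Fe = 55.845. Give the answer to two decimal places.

13.46 wt%

M((Mg₀.₇₈Fe₀.₂₂)CO₃) = 91.252 g/mol.
Fe contributes 0.22 × 55.845 = 12.286 g per mole.
12.286/91.252 = 0.1346 → 13.46%.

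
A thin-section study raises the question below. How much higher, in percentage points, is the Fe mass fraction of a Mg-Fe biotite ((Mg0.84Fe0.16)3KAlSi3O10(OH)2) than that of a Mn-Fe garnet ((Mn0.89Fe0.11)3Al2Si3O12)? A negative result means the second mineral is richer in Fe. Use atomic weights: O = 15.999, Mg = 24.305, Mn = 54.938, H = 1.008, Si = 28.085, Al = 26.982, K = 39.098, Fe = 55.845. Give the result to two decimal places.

Fe in (Mg0.84Fe0.16)3KAlSi3O10(OH)2: molar mass 432.393 g/mol; 0.48×55.845 = 26.806 g → 6.20 wt%.
Fe in (Mn0.89Fe0.11)3Al2Si3O12: molar mass 495.320 g/mol; 0.33×55.845 = 18.429 g → 3.72 wt%.
Difference = 6.20 − 3.72 = 2.48 percentage points.

2.48 percentage points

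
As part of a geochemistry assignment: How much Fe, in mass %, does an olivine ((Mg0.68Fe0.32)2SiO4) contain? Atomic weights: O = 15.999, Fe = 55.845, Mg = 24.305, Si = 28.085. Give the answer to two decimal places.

Formula mass = 1.36·24.305 + 0.64·55.845 + 1·28.085 + 4·15.999 = 160.877 g/mol, of which 35.741 g is Fe.
So Fe makes up 35.741/160.877 = 0.2222 of the mass, i.e. 22.22%.

22.22 mass %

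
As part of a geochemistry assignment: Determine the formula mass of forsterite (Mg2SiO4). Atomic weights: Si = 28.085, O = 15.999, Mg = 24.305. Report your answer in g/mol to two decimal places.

140.69 g/mol

Mg: 2 × 24.305 = 48.6100
Si: 1 × 28.085 = 28.0850
O: 4 × 15.999 = 63.9960
Summing the contributions gives the formula mass.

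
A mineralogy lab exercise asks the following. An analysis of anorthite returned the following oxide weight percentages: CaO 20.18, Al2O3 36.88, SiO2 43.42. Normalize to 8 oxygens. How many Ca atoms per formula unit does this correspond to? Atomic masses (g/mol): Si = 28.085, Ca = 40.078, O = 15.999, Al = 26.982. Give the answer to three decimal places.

0.996 Ca apfu

CaO (M=56.077): mol = 0.35986; Ca = 0.35986, O = 0.35986.
Al2O3 (M=101.961): mol = 0.36171; Al = 0.72342, O = 1.08513.
SiO2 (M=60.083): mol = 0.72267; Si = 0.72267, O = 1.44534.
ΣO = 2.89033; factor = 8/ΣO = 2.76785.
Ca apfu = 0.35986 × 2.76785 = 0.996.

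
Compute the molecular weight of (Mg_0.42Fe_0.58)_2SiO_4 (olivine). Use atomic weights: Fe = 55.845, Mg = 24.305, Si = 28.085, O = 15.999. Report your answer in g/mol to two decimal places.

177.28 g/mol

The formula mass is the sum 0.84(24.305) + 1.16(55.845) + 1(28.085) + 4(15.999).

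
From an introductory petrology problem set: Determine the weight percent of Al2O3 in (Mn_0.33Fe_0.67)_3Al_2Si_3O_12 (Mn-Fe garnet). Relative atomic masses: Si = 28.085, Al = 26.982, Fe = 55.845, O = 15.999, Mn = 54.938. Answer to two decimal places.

20.52 wt%

M((Mn_0.33Fe_0.67)_3Al_2Si_3O_12) = 496.844 g/mol; M(Al2O3) = 101.961 g/mol.
Moles Al2O3 per formula unit = 2 Al ÷ 2 = 1.0000.
Al2O3 fraction = (1.0000 × 101.961) / 496.844 = 101.961/496.844 = 0.2052.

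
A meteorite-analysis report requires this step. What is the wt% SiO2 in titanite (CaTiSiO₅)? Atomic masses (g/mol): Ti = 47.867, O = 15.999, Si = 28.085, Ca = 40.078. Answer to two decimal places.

30.65 wt%

Formula mass = 196.025 g/mol.
1 Si → 1.0000 mol SiO2 per formula unit; M(SiO2) = 60.083, so SiO2 mass = 60.083 g.
60.083/196.025 × 100 = 30.65 wt%.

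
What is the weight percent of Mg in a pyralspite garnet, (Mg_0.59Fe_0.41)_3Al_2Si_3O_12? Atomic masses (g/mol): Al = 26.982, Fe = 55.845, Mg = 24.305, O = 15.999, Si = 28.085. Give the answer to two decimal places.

Molar mass of (Mg_0.59Fe_0.41)_3Al_2Si_3O_12: 1.77*24.305 + 1.23*55.845 + 2*26.982 + 3*28.085 + 12*15.999 = 441.916 g/mol.
Mass of Mg per formula unit: 1.77 × 24.305 = 43.020 g.
Weight fraction Mg = 43.020 / 441.916 = 0.0973.

9.73 weight percent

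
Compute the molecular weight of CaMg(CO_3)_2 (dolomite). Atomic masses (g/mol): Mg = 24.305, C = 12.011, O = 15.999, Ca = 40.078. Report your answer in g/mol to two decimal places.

The formula mass is the sum 1(40.078) + 1(24.305) + 2(12.011) + 6(15.999).

184.40 g/mol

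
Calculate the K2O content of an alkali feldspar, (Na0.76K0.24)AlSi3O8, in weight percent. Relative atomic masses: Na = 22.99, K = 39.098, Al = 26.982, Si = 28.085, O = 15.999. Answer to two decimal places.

4.25 wt%

Molar mass of (Na0.76K0.24)AlSi3O8 = 0.76*22.99 + 0.24*39.098 + 1*26.982 + 3*28.085 + 8*15.999 = 266.085 g/mol.
Each formula unit contains 0.24 K, equivalent to 0.24/2 = 0.1200 mol K2O.
M(K2O) = 2×39.098 + 1×15.999 = 94.195 g/mol.
Mass of K2O per formula unit = 0.1200 × 94.195 = 11.303 g.
K2O wt% = 11.303 / 266.085 × 100 = 4.25%.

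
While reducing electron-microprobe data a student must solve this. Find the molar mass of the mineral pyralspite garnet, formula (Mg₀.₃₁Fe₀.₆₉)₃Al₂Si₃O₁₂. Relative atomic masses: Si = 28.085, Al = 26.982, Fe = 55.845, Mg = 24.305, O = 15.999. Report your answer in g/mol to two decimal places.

M = 0.93×24.305 + 2.07×55.845 + 2×26.982 + 3×28.085 + 12×15.999

468.41 g/mol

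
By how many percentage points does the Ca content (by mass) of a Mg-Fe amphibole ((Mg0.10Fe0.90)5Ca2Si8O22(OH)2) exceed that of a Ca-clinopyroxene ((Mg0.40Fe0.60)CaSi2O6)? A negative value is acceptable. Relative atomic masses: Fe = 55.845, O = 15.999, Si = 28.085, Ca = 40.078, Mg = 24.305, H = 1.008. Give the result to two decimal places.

-8.62 percentage points

First mineral: 80.156 g Ca in 954.283 g formula = 8.40 wt% Ca.
Second mineral: 40.078 g Ca in 235.471 g formula = 17.02 wt% Ca.
8.40% − 17.02% gives a difference of -8.62 percentage points.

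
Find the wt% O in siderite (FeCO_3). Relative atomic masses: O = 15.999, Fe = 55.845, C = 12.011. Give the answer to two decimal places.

41.43 weight percent

Molar mass of FeCO_3: 1×55.845 + 1×12.011 + 3×15.999 = 115.853 g/mol.
Mass of O per formula unit: 3 × 15.999 = 47.997 g.
Weight fraction O = 47.997 / 115.853 = 0.4143.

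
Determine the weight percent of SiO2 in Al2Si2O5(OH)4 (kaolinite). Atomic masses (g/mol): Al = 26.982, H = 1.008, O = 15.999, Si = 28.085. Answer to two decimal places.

Molar mass of Al2Si2O5(OH)4 = 2×26.982 + 2×28.085 + 9×15.999 + 4×1.008 = 258.157 g/mol.
Each formula unit contains 2 Si, equivalent to 2/1 = 2.0000 mol SiO2.
M(SiO2) = 1×28.085 + 2×15.999 = 60.083 g/mol.
Mass of SiO2 per formula unit = 2.0000 × 60.083 = 120.166 g.
SiO2 wt% = 120.166 / 258.157 × 100 = 46.55%.

46.55 wt%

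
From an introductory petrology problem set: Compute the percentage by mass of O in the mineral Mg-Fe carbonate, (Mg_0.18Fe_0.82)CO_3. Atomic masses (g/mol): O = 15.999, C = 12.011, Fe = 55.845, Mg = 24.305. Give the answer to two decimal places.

43.56 wt%

M((Mg_0.18Fe_0.82)CO_3) = 110.176 g/mol.
O contributes 3 × 15.999 = 47.997 g per mole.
47.997/110.176 = 0.4356 → 43.56%.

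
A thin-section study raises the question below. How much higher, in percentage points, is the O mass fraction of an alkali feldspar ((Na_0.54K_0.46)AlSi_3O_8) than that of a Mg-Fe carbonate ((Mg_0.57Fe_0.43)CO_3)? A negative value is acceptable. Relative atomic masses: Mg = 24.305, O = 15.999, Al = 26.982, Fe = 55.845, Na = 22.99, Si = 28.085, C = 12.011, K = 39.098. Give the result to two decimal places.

M((Na_0.54K_0.46)AlSi_3O_8) = 269.629 g/mol, so wt% O = 127.992/269.629 × 100 = 47.47%.
M((Mg_0.57Fe_0.43)CO_3) = 97.875 g/mol, so wt% O = 47.997/97.875 × 100 = 49.04%.
47.47 − 49.04 = -1.57 pp.

-1.57 percentage points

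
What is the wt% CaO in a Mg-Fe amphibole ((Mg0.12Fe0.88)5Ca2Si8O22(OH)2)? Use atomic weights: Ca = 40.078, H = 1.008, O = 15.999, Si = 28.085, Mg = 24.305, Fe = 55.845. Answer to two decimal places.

11.79 wt%

M((Mg0.12Fe0.88)5Ca2Si8O22(OH)2) = 951.129 g/mol; M(CaO) = 56.077 g/mol.
Moles CaO per formula unit = 2 Ca ÷ 1 = 2.0000.
CaO fraction = (2.0000 × 56.077) / 951.129 = 112.154/951.129 = 0.1179.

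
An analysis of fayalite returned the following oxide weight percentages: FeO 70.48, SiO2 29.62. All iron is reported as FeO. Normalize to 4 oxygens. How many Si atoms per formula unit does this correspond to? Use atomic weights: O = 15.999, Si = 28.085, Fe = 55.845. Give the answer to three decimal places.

1.003 Si apfu

FeO (M=71.844): mol = 0.98101; Fe = 0.98101, O = 0.98101.
SiO2 (M=60.083): mol = 0.49298; Si = 0.49298, O = 0.98596.
ΣO = 1.96697; factor = 4/ΣO = 2.03358.
Si apfu = 0.49298 × 2.03358 = 1.003.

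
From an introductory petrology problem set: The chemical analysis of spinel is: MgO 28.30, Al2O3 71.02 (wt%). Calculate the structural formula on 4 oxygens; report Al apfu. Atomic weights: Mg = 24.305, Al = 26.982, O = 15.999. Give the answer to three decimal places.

MgO: 28.30/40.304 = 0.70216 mol → 0.70216 mol Mg, 0.70216 mol O.
Al2O3: 71.02/101.961 = 0.69654 mol → 1.39308 mol Al, 2.08962 mol O.
Total oxygen = 2.79178 mol. Normalization factor = 4/2.79178 = 1.43278.
Al per 4 O = 1.39308 × 1.43278 = 1.996.

1.996 Al apfu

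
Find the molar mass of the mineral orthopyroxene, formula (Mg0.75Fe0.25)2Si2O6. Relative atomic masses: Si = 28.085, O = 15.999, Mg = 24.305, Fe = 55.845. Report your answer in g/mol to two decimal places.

216.54 g/mol

The formula mass is the sum 1.50·24.305 + 0.50·55.845 + 2·28.085 + 6·15.999.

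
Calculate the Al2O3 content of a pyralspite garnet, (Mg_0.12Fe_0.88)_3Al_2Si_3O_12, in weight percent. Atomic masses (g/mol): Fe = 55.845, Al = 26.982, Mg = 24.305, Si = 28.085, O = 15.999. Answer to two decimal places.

20.96 wt%

Molar mass of (Mg_0.12Fe_0.88)_3Al_2Si_3O_12 = 0.36·24.305 + 2.64·55.845 + 2·26.982 + 3·28.085 + 12·15.999 = 486.388 g/mol.
Each formula unit contains 2 Al, equivalent to 2/2 = 1.0000 mol Al2O3.
M(Al2O3) = 2×26.982 + 3×15.999 = 101.961 g/mol.
Mass of Al2O3 per formula unit = 1.0000 × 101.961 = 101.961 g.
Al2O3 wt% = 101.961 / 486.388 × 100 = 20.96%.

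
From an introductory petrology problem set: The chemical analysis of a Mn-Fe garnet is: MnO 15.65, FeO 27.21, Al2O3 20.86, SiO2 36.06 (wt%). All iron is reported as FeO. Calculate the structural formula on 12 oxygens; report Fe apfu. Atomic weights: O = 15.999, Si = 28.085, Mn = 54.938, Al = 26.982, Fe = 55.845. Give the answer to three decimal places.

1.883 Fe apfu

MnO: 15.65/70.937 = 0.22062 mol → 0.22062 mol Mn, 0.22062 mol O.
FeO: 27.21/71.844 = 0.37874 mol → 0.37874 mol Fe, 0.37874 mol O.
Al2O3: 20.86/101.961 = 0.20459 mol → 0.40918 mol Al, 0.61377 mol O.
SiO2: 36.06/60.083 = 0.60017 mol → 0.60017 mol Si, 1.20034 mol O.
Total oxygen = 2.41347 mol. Normalization factor = 12/2.41347 = 4.97209.
Fe per 12 O = 0.37874 × 4.97209 = 1.883.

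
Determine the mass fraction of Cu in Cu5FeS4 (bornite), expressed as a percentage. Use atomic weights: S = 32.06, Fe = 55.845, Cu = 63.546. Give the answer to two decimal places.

63.32 mass %

Molar mass of Cu5FeS4: 5·63.546 + 1·55.845 + 4·32.06 = 501.815 g/mol.
Mass of Cu per formula unit: 5 × 63.546 = 317.730 g.
Weight fraction Cu = 317.730 / 501.815 = 0.6332.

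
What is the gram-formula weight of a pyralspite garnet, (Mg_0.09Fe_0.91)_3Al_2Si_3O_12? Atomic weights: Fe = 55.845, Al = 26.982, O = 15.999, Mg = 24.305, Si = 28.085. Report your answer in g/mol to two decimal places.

The formula mass is the sum 0.27·24.305 + 2.73·55.845 + 2·26.982 + 3·28.085 + 12·15.999.

489.23 g/mol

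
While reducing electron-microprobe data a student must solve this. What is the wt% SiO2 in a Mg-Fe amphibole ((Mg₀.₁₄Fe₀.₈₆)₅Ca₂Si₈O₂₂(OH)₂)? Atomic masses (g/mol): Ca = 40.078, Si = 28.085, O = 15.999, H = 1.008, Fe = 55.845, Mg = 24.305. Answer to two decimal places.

M((Mg₀.₁₄Fe₀.₈₆)₅Ca₂Si₈O₂₂(OH)₂) = 947.975 g/mol; M(SiO2) = 60.083 g/mol.
Moles SiO2 per formula unit = 8 Si ÷ 1 = 8.0000.
SiO2 fraction = (8.0000 × 60.083) / 947.975 = 480.664/947.975 = 0.5070.

50.70 wt%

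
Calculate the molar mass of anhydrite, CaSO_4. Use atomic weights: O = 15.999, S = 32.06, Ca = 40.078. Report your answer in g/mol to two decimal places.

The formula mass is the sum 1(40.078) + 1(32.06) + 4(15.999).

136.13 g/mol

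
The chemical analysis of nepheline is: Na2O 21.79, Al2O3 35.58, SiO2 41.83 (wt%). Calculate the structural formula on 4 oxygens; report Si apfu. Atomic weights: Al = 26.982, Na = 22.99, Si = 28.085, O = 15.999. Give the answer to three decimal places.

0.998 Si apfu

Na2O: 21.79/61.979 = 0.35157 mol → 0.70314 mol Na, 0.35157 mol O.
Al2O3: 35.58/101.961 = 0.34896 mol → 0.69792 mol Al, 1.04688 mol O.
SiO2: 41.83/60.083 = 0.69620 mol → 0.69620 mol Si, 1.39240 mol O.
Total oxygen = 2.79085 mol. Normalization factor = 4/2.79085 = 1.43326.
Si per 4 O = 0.69620 × 1.43326 = 0.998.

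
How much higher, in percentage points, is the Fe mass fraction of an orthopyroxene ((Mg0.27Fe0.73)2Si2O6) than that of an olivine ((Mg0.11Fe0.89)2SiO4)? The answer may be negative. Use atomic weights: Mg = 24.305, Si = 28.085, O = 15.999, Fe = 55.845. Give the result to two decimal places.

-17.47 percentage points

Fe in (Mg0.27Fe0.73)2Si2O6: molar mass 246.822 g/mol; 1.46×55.845 = 81.534 g → 33.03 wt%.
Fe in (Mg0.11Fe0.89)2SiO4: molar mass 196.832 g/mol; 1.78×55.845 = 99.404 g → 50.50 wt%.
Difference = 33.03 − 50.50 = -17.47 percentage points.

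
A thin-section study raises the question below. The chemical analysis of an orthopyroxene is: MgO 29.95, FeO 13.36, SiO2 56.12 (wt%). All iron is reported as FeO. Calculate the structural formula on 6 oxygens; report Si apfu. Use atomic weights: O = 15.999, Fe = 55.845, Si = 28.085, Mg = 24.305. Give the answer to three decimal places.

MgO (M=40.304): mol = 0.74310; Mg = 0.74310, O = 0.74310.
FeO (M=71.844): mol = 0.18596; Fe = 0.18596, O = 0.18596.
SiO2 (M=60.083): mol = 0.93404; Si = 0.93404, O = 1.86808.
ΣO = 2.79714; factor = 6/ΣO = 2.14505.
Si apfu = 0.93404 × 2.14505 = 2.004.

2.004 Si apfu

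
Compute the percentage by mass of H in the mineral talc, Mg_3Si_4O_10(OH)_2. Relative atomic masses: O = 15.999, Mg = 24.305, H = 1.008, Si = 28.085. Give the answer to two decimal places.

0.53 mass %

Molar mass of Mg_3Si_4O_10(OH)_2: 3·24.305 + 4·28.085 + 12·15.999 + 2·1.008 = 379.259 g/mol.
Mass of H per formula unit: 2 × 1.008 = 2.016 g.
Weight fraction H = 2.016 / 379.259 = 0.0053.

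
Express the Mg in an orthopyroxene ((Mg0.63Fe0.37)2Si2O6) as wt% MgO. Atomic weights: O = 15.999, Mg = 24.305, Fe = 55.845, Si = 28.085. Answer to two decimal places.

22.66 wt%

Formula mass = 224.114 g/mol.
1.26 Mg → 1.2600 mol MgO per formula unit; M(MgO) = 40.304, so MgO mass = 50.783 g.
50.783/224.114 × 100 = 22.66 wt%.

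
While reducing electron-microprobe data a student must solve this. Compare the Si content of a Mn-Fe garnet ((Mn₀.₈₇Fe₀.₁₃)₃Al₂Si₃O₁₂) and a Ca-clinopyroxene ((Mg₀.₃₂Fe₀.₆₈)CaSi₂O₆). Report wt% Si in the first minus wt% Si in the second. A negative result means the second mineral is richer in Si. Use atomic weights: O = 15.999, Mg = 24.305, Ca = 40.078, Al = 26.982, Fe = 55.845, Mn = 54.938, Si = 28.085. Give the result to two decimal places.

-6.59 percentage points

First mineral: 84.255 g Si in 495.375 g formula = 17.01 wt% Si.
Second mineral: 56.170 g Si in 237.994 g formula = 23.60 wt% Si.
17.01% − 23.60% gives a difference of -6.59 percentage points.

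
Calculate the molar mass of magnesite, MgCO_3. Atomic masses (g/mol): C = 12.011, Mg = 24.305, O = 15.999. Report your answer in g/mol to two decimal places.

Mg: 1 × 24.305 = 24.3050
C: 1 × 12.011 = 12.0110
O: 3 × 15.999 = 47.9970
Summing the contributions gives the formula mass.

84.31 g/mol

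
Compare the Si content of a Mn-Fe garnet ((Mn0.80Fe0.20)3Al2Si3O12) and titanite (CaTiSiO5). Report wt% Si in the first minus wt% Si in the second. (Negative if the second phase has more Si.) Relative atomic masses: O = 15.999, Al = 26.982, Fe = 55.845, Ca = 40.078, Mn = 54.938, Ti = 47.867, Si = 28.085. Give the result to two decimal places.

2.67 percentage points

M((Mn0.80Fe0.20)3Al2Si3O12) = 495.565 g/mol, so wt% Si = 84.255/495.565 × 100 = 17.00%.
M(CaTiSiO5) = 196.025 g/mol, so wt% Si = 28.085/196.025 × 100 = 14.33%.
17.00 − 14.33 = 2.67 pp.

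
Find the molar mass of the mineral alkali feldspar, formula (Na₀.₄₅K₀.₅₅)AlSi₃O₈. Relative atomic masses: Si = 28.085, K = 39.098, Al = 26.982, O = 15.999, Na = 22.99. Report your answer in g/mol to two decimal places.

271.08 g/mol

Na: 0.45 × 22.99 = 10.3455
K: 0.55 × 39.098 = 21.5039
Al: 1 × 26.982 = 26.9820
Si: 3 × 28.085 = 84.2550
O: 8 × 15.999 = 127.9920
Summing the contributions gives the formula mass.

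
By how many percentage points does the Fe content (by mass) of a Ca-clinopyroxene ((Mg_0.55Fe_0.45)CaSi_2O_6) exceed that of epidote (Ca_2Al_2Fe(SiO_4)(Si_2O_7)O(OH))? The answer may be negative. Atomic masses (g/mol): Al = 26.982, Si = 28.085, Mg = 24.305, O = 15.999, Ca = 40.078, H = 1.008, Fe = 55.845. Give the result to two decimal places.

M((Mg_0.55Fe_0.45)CaSi_2O_6) = 230.740 g/mol, so wt% Fe = 25.130/230.740 × 100 = 10.89%.
M(Ca_2Al_2Fe(SiO_4)(Si_2O_7)O(OH)) = 483.215 g/mol, so wt% Fe = 55.845/483.215 × 100 = 11.56%.
10.89 − 11.56 = -0.67 pp.

-0.67 percentage points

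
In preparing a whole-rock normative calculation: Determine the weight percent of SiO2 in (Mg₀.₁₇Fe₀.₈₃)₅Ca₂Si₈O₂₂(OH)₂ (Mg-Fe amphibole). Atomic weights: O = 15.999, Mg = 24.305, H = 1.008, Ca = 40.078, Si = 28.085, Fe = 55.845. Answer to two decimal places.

Formula mass = 943.244 g/mol.
8 Si → 8.0000 mol SiO2 per formula unit; M(SiO2) = 60.083, so SiO2 mass = 480.664 g.
480.664/943.244 × 100 = 50.96 wt%.

50.96 wt%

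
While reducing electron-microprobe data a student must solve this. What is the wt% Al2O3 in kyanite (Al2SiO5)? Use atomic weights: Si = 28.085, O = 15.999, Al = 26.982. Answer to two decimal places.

62.92 wt%

M(Al2SiO5) = 162.044 g/mol; M(Al2O3) = 101.961 g/mol.
Moles Al2O3 per formula unit = 2 Al ÷ 2 = 1.0000.
Al2O3 fraction = (1.0000 × 101.961) / 162.044 = 101.961/162.044 = 0.6292.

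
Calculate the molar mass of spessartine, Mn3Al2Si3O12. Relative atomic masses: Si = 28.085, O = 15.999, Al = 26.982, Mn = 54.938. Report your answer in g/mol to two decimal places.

The formula mass is the sum 3·54.938 + 2·26.982 + 3·28.085 + 12·15.999.

495.02 g/mol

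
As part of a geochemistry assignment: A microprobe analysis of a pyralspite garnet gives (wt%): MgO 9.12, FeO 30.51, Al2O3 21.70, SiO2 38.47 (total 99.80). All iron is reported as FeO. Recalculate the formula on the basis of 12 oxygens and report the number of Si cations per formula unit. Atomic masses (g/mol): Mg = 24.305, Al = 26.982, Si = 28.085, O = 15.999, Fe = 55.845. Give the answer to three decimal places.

MgO (M=40.304): mol = 0.22628; Mg = 0.22628, O = 0.22628.
FeO (M=71.844): mol = 0.42467; Fe = 0.42467, O = 0.42467.
Al2O3 (M=101.961): mol = 0.21283; Al = 0.42566, O = 0.63849.
SiO2 (M=60.083): mol = 0.64028; Si = 0.64028, O = 1.28056.
ΣO = 2.57000; factor = 12/ΣO = 4.66926.
Si apfu = 0.64028 × 4.66926 = 2.990.

2.990 Si apfu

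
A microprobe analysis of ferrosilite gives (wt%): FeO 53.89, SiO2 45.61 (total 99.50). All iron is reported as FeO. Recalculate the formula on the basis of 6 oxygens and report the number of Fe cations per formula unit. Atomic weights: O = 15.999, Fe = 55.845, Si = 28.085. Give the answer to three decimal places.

1.984 Fe apfu

FeO (M=71.844): mol = 0.75010; Fe = 0.75010, O = 0.75010.
SiO2 (M=60.083): mol = 0.75912; Si = 0.75912, O = 1.51824.
ΣO = 2.26834; factor = 6/ΣO = 2.64511.
Fe apfu = 0.75010 × 2.64511 = 1.984.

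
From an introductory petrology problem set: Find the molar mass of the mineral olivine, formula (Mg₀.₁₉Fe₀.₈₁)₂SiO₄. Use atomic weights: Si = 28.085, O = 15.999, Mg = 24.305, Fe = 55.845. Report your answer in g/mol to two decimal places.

191.79 g/mol

Mg: 0.38 × 24.305 = 9.2359
Fe: 1.62 × 55.845 = 90.4689
Si: 1 × 28.085 = 28.0850
O: 4 × 15.999 = 63.9960
Summing the contributions gives the formula mass.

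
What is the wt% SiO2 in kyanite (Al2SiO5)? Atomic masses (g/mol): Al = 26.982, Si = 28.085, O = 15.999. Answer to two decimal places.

Formula mass = 162.044 g/mol.
1 Si → 1.0000 mol SiO2 per formula unit; M(SiO2) = 60.083, so SiO2 mass = 60.083 g.
60.083/162.044 × 100 = 37.08 wt%.

37.08 wt%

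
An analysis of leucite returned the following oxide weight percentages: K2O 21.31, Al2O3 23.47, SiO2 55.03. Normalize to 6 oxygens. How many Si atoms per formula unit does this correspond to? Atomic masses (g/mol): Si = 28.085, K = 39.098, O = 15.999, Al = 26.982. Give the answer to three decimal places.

21.31 wt% K2O ÷ 94.195 g/mol = 0.22623 mol, giving 0.45246 K and 0.22623 O.
23.47 wt% Al2O3 ÷ 101.961 g/mol = 0.23019 mol, giving 0.46038 Al and 0.69057 O.
55.03 wt% SiO2 ÷ 60.083 g/mol = 0.91590 mol, giving 0.91590 Si and 1.83180 O.
Oxygen sums to 2.74860; scaling by 6/2.74860 = 2.18293 puts the formula on 6 O.
Si: 0.91590 × 2.18293 = 1.999 atoms per formula unit.

1.999 Si apfu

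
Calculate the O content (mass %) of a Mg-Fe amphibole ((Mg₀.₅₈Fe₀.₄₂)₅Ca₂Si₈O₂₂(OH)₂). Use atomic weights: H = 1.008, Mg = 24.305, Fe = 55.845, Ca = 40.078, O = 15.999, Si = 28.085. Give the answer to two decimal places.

Formula mass = 2.90×24.305 + 2.10×55.845 + 2×40.078 + 8×28.085 + 24×15.999 + 2×1.008 = 878.587 g/mol, of which 383.976 g is O.
So O makes up 383.976/878.587 = 0.4370 of the mass, i.e. 43.70%.

43.70 mass %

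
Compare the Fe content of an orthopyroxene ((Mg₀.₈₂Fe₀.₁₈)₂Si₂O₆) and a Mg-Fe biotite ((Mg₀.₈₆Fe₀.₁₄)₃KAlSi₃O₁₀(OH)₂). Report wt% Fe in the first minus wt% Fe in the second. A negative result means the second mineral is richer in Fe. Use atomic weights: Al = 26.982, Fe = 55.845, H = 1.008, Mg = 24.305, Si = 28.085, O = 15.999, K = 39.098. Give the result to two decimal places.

4.03 percentage points

Fe in (Mg₀.₈₂Fe₀.₁₈)₂Si₂O₆: molar mass 212.128 g/mol; 0.36×55.845 = 20.104 g → 9.48 wt%.
Fe in (Mg₀.₈₆Fe₀.₁₄)₃KAlSi₃O₁₀(OH)₂: molar mass 430.501 g/mol; 0.42×55.845 = 23.455 g → 5.45 wt%.
Difference = 9.48 − 5.45 = 4.03 percentage points.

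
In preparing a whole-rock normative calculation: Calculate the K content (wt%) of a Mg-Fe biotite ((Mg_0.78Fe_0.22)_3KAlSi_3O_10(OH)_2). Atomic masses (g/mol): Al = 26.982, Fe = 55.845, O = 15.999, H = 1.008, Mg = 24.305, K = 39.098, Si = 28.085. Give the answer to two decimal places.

8.93 wt%

M((Mg_0.78Fe_0.22)_3KAlSi_3O_10(OH)_2) = 438.070 g/mol.
K contributes 1 × 39.098 = 39.098 g per mole.
39.098/438.070 = 0.0893 → 8.93%.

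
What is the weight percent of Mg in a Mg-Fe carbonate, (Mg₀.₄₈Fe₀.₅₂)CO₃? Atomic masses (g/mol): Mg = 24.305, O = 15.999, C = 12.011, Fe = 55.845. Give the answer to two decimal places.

11.58 wt%

M((Mg₀.₄₈Fe₀.₅₂)CO₃) = 100.714 g/mol.
Mg contributes 0.48 × 24.305 = 11.666 g per mole.
11.666/100.714 = 0.1158 → 11.58%.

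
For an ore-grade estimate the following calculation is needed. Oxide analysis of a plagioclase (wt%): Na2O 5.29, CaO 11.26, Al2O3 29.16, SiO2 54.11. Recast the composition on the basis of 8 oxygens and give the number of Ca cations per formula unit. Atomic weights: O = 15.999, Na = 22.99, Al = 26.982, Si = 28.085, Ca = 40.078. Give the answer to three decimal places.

0.545 Ca apfu

Na2O: 5.29/61.979 = 0.08535 mol → 0.17070 mol Na, 0.08535 mol O.
CaO: 11.26/56.077 = 0.20080 mol → 0.20080 mol Ca, 0.20080 mol O.
Al2O3: 29.16/101.961 = 0.28599 mol → 0.57198 mol Al, 0.85797 mol O.
SiO2: 54.11/60.083 = 0.90059 mol → 0.90059 mol Si, 1.80118 mol O.
Total oxygen = 2.94530 mol. Normalization factor = 8/2.94530 = 2.71619.
Ca per 8 O = 0.20080 × 2.71619 = 0.545.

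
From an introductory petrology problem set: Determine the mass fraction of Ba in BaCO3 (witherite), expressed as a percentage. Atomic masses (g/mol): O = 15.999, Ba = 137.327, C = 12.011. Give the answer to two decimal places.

M(BaCO3) = 197.335 g/mol.
Ba contributes 1 × 137.327 = 137.327 g per mole.
137.327/197.335 = 0.6959 → 69.59%.

69.59 wt%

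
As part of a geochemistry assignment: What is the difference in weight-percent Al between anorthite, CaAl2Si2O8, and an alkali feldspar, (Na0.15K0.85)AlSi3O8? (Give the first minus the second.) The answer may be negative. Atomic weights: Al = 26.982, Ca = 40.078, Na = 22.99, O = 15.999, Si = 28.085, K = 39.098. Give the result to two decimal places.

First mineral: 53.964 g Al in 278.204 g formula = 19.40 wt% Al.
Second mineral: 26.982 g Al in 275.911 g formula = 9.78 wt% Al.
19.40% − 9.78% gives a difference of 9.62 percentage points.

9.62 percentage points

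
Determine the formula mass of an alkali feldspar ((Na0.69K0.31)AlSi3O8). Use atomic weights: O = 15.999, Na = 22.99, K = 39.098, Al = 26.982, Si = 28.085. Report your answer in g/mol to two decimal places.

267.21 g/mol

The formula mass is the sum 0.69*22.99 + 0.31*39.098 + 1*26.982 + 3*28.085 + 8*15.999.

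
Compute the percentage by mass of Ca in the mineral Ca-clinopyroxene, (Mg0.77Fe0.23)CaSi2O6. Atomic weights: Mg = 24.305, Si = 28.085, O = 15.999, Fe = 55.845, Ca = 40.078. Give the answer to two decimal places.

M((Mg0.77Fe0.23)CaSi2O6) = 223.801 g/mol.
Ca contributes 1 × 40.078 = 40.078 g per mole.
40.078/223.801 = 0.1791 → 17.91%.

17.91 mass %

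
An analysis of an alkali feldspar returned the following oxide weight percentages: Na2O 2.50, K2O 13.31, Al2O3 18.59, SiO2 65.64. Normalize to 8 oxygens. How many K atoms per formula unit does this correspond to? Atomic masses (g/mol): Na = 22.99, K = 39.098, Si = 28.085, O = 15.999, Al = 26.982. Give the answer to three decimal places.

0.776 K apfu

Na2O: 2.50/61.979 = 0.04034 mol → 0.08068 mol Na, 0.04034 mol O.
K2O: 13.31/94.195 = 0.14130 mol → 0.28260 mol K, 0.14130 mol O.
Al2O3: 18.59/101.961 = 0.18232 mol → 0.36464 mol Al, 0.54696 mol O.
SiO2: 65.64/60.083 = 1.09249 mol → 1.09249 mol Si, 2.18498 mol O.
Total oxygen = 2.91358 mol. Normalization factor = 8/2.91358 = 2.74576.
K per 8 O = 0.28260 × 2.74576 = 0.776.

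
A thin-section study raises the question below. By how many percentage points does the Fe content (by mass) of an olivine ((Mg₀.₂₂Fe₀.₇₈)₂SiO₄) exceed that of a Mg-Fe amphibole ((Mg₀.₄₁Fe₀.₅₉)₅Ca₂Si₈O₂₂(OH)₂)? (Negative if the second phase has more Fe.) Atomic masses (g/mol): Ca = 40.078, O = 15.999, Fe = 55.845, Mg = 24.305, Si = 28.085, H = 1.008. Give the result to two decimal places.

First mineral: 87.118 g Fe in 189.893 g formula = 45.88 wt% Fe.
Second mineral: 164.743 g Fe in 905.396 g formula = 18.20 wt% Fe.
45.88% − 18.20% gives a difference of 27.68 percentage points.

27.68 percentage points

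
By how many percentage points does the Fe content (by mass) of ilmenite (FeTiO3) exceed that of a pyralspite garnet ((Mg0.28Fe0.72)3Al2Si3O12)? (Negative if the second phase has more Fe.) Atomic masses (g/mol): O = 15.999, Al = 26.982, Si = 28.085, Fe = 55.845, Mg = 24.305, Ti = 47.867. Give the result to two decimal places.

First mineral: 55.845 g Fe in 151.709 g formula = 36.81 wt% Fe.
Second mineral: 120.625 g Fe in 471.248 g formula = 25.60 wt% Fe.
36.81% − 25.60% gives a difference of 11.21 percentage points.

11.21 percentage points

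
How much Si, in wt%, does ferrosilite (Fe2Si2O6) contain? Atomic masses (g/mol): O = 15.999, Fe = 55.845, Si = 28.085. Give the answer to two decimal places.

21.29 wt%

Formula mass = 2*55.845 + 2*28.085 + 6*15.999 = 263.854 g/mol, of which 56.170 g is Si.
So Si makes up 56.170/263.854 = 0.2129 of the mass, i.e. 21.29%.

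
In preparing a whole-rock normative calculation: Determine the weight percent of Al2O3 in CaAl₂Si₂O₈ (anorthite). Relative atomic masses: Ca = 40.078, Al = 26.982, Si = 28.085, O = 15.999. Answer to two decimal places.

36.65 wt%

Formula mass = 278.204 g/mol.
2 Al → 1.0000 mol Al2O3 per formula unit; M(Al2O3) = 101.961, so Al2O3 mass = 101.961 g.
101.961/278.204 × 100 = 36.65 wt%.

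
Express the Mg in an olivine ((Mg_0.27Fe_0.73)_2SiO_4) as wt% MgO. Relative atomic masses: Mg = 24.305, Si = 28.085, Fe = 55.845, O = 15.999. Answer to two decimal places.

Molar mass of (Mg_0.27Fe_0.73)_2SiO_4 = 0.54×24.305 + 1.46×55.845 + 1×28.085 + 4×15.999 = 186.739 g/mol.
Each formula unit contains 0.54 Mg, equivalent to 0.54/1 = 0.5400 mol MgO.
M(MgO) = 1×24.305 + 1×15.999 = 40.304 g/mol.
Mass of MgO per formula unit = 0.5400 × 40.304 = 21.764 g.
MgO wt% = 21.764 / 186.739 × 100 = 11.65%.

11.65 wt%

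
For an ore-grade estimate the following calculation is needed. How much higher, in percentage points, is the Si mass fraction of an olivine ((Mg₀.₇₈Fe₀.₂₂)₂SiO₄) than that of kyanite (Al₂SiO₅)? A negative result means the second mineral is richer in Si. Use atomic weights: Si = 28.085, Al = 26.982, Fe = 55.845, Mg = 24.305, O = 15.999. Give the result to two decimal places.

0.84 percentage points

First mineral: 28.085 g Si in 154.569 g formula = 18.17 wt% Si.
Second mineral: 28.085 g Si in 162.044 g formula = 17.33 wt% Si.
18.17% − 17.33% gives a difference of 0.84 percentage points.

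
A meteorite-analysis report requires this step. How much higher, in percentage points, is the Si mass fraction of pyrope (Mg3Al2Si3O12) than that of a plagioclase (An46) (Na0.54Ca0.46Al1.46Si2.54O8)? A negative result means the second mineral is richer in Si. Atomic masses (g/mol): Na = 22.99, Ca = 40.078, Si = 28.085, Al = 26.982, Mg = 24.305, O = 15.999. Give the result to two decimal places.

-5.56 percentage points

M(Mg3Al2Si3O12) = 403.122 g/mol, so wt% Si = 84.255/403.122 × 100 = 20.90%.
M(Na0.54Ca0.46Al1.46Si2.54O8) = 269.572 g/mol, so wt% Si = 71.336/269.572 × 100 = 26.46%.
20.90 − 26.46 = -5.56 pp.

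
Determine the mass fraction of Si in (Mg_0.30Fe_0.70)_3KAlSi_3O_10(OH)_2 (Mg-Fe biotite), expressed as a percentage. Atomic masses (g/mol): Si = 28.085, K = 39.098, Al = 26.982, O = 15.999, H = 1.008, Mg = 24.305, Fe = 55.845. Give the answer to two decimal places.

17.43 mass %

M((Mg_0.30Fe_0.70)_3KAlSi_3O_10(OH)_2) = 483.488 g/mol.
Si contributes 3 × 28.085 = 84.255 g per mole.
84.255/483.488 = 0.1743 → 17.43%.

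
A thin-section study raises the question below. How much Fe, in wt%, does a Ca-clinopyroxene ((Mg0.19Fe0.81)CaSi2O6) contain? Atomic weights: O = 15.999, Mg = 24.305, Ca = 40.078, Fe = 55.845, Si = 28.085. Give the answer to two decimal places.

18.68 wt%

Molar mass of (Mg0.19Fe0.81)CaSi2O6: 0.19×24.305 + 0.81×55.845 + 1×40.078 + 2×28.085 + 6×15.999 = 242.094 g/mol.
Mass of Fe per formula unit: 0.81 × 55.845 = 45.234 g.
Weight fraction Fe = 45.234 / 242.094 = 0.1868.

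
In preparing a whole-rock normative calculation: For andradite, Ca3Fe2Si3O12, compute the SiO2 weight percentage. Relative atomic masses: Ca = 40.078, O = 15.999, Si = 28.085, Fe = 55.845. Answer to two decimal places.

Molar mass of Ca3Fe2Si3O12 = 3*40.078 + 2*55.845 + 3*28.085 + 12*15.999 = 508.167 g/mol.
Each formula unit contains 3 Si, equivalent to 3/1 = 3.0000 mol SiO2.
M(SiO2) = 1×28.085 + 2×15.999 = 60.083 g/mol.
Mass of SiO2 per formula unit = 3.0000 × 60.083 = 180.249 g.
SiO2 wt% = 180.249 / 508.167 × 100 = 35.47%.

35.47 wt%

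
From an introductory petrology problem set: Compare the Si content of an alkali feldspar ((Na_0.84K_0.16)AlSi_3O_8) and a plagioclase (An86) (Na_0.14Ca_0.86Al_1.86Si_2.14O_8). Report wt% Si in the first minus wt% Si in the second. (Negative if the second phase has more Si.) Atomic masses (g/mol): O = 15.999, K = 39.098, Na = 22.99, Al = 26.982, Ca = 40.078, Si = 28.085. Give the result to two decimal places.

Si in (Na_0.84K_0.16)AlSi_3O_8: molar mass 264.796 g/mol; 3×28.085 = 84.255 g → 31.82 wt%.
Si in Na_0.14Ca_0.86Al_1.86Si_2.14O_8: molar mass 275.966 g/mol; 2.14×28.085 = 60.102 g → 21.78 wt%.
Difference = 31.82 − 21.78 = 10.04 percentage points.

10.04 percentage points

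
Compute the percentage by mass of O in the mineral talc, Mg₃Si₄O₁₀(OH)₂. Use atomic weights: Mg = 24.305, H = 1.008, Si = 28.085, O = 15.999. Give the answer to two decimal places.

Molar mass of Mg₃Si₄O₁₀(OH)₂: 3*24.305 + 4*28.085 + 12*15.999 + 2*1.008 = 379.259 g/mol.
Mass of O per formula unit: 12 × 15.999 = 191.988 g.
Weight fraction O = 191.988 / 379.259 = 0.5062.

50.62 wt%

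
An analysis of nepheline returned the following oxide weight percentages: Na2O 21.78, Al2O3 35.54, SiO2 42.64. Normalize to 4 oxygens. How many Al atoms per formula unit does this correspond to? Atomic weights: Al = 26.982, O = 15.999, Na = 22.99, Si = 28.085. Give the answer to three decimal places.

Na2O (M=61.979): mol = 0.35141; Na = 0.70282, O = 0.35141.
Al2O3 (M=101.961): mol = 0.34856; Al = 0.69712, O = 1.04568.
SiO2 (M=60.083): mol = 0.70968; Si = 0.70968, O = 1.41936.
ΣO = 2.81645; factor = 4/ΣO = 1.42023.
Al apfu = 0.69712 × 1.42023 = 0.990.

0.990 Al apfu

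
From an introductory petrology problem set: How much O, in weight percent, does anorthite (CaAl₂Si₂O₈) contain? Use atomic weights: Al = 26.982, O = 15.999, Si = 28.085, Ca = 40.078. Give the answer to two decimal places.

46.01 weight percent

Molar mass of CaAl₂Si₂O₈: 1×40.078 + 2×26.982 + 2×28.085 + 8×15.999 = 278.204 g/mol.
Mass of O per formula unit: 8 × 15.999 = 127.992 g.
Weight fraction O = 127.992 / 278.204 = 0.4601.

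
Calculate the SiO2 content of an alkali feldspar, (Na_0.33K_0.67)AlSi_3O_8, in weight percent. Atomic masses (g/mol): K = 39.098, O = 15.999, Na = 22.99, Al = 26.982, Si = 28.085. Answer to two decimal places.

Molar mass of (Na_0.33K_0.67)AlSi_3O_8 = 0.33×22.99 + 0.67×39.098 + 1×26.982 + 3×28.085 + 8×15.999 = 273.011 g/mol.
Each formula unit contains 3 Si, equivalent to 3/1 = 3.0000 mol SiO2.
M(SiO2) = 1×28.085 + 2×15.999 = 60.083 g/mol.
Mass of SiO2 per formula unit = 3.0000 × 60.083 = 180.249 g.
SiO2 wt% = 180.249 / 273.011 × 100 = 66.02%.

66.02 wt%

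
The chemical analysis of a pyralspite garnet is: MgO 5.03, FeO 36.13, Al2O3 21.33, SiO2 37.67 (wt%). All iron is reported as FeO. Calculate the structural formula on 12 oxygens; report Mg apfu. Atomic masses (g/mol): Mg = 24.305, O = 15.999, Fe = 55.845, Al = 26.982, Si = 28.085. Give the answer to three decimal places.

0.597 Mg apfu

MgO: 5.03/40.304 = 0.12480 mol → 0.12480 mol Mg, 0.12480 mol O.
FeO: 36.13/71.844 = 0.50290 mol → 0.50290 mol Fe, 0.50290 mol O.
Al2O3: 21.33/101.961 = 0.20920 mol → 0.41840 mol Al, 0.62760 mol O.
SiO2: 37.67/60.083 = 0.62697 mol → 0.62697 mol Si, 1.25394 mol O.
Total oxygen = 2.50924 mol. Normalization factor = 12/2.50924 = 4.78232.
Mg per 12 O = 0.12480 × 4.78232 = 0.597.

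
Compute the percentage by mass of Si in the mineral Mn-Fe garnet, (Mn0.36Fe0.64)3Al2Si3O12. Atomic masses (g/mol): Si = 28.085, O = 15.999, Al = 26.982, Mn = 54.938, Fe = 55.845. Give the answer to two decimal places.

M((Mn0.36Fe0.64)3Al2Si3O12) = 496.762 g/mol.
Si contributes 3 × 28.085 = 84.255 g per mole.
84.255/496.762 = 0.1696 → 16.96%.

16.96 weight percent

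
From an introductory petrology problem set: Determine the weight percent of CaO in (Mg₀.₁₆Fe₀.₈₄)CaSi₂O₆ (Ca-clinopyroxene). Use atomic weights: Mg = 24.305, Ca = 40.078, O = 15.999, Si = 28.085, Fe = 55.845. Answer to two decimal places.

23.07 wt%

Formula mass = 243.041 g/mol.
1 Ca → 1.0000 mol CaO per formula unit; M(CaO) = 56.077, so CaO mass = 56.077 g.
56.077/243.041 × 100 = 23.07 wt%.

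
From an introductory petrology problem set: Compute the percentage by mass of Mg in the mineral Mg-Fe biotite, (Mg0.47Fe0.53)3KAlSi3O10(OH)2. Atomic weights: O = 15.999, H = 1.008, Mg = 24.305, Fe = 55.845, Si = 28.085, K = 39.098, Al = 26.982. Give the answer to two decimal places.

7.33 mass %

Formula mass = 1.41·24.305 + 1.59·55.845 + 1·39.098 + 1·26.982 + 3·28.085 + 12·15.999 + 2·1.008 = 467.403 g/mol, of which 34.270 g is Mg.
So Mg makes up 34.270/467.403 = 0.0733 of the mass, i.e. 7.33%.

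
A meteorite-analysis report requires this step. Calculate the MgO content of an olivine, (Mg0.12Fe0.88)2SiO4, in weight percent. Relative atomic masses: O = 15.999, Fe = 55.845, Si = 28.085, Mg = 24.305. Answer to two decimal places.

Formula mass = 196.201 g/mol.
0.24 Mg → 0.2400 mol MgO per formula unit; M(MgO) = 40.304, so MgO mass = 9.673 g.
9.673/196.201 × 100 = 4.93 wt%.

4.93 wt%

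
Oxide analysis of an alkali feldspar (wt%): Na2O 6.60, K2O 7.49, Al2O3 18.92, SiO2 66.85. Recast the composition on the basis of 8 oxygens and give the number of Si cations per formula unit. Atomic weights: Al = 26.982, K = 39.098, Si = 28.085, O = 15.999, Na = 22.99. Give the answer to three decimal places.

2.999 Si apfu

Na2O (M=61.979): mol = 0.10649; Na = 0.21298, O = 0.10649.
K2O (M=94.195): mol = 0.07952; K = 0.15904, O = 0.07952.
Al2O3 (M=101.961): mol = 0.18556; Al = 0.37112, O = 0.55668.
SiO2 (M=60.083): mol = 1.11263; Si = 1.11263, O = 2.22526.
ΣO = 2.96795; factor = 8/ΣO = 2.69546.
Si apfu = 1.11263 × 2.69546 = 2.999.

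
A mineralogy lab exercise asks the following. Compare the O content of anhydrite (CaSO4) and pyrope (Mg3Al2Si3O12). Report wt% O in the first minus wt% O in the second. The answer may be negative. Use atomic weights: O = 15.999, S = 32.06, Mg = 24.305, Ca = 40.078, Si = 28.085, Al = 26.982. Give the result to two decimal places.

First mineral: 63.996 g O in 136.134 g formula = 47.01 wt% O.
Second mineral: 191.988 g O in 403.122 g formula = 47.63 wt% O.
47.01% − 47.63% gives a difference of -0.62 percentage points.

-0.62 percentage points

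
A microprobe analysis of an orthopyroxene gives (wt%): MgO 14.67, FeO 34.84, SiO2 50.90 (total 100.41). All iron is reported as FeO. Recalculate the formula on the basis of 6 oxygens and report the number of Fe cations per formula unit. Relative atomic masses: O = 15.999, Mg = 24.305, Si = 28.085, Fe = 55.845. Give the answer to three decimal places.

MgO: 14.67/40.304 = 0.36398 mol → 0.36398 mol Mg, 0.36398 mol O.
FeO: 34.84/71.844 = 0.48494 mol → 0.48494 mol Fe, 0.48494 mol O.
SiO2: 50.90/60.083 = 0.84716 mol → 0.84716 mol Si, 1.69432 mol O.
Total oxygen = 2.54324 mol. Normalization factor = 6/2.54324 = 2.35920.
Fe per 6 O = 0.48494 × 2.35920 = 1.144.

1.144 Fe apfu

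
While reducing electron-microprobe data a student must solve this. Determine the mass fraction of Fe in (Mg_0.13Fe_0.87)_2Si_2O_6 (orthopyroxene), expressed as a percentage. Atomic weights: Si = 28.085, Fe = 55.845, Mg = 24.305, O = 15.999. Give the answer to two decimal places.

Formula mass = 0.26×24.305 + 1.74×55.845 + 2×28.085 + 6×15.999 = 255.654 g/mol, of which 97.170 g is Fe.
So Fe makes up 97.170/255.654 = 0.3801 of the mass, i.e. 38.01%.

38.01 wt%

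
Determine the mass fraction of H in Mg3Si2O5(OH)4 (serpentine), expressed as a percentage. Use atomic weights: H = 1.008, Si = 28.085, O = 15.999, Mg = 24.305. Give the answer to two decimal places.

Formula mass = 3*24.305 + 2*28.085 + 9*15.999 + 4*1.008 = 277.108 g/mol, of which 4.032 g is H.
So H makes up 4.032/277.108 = 0.0146 of the mass, i.e. 1.46%.

1.46 weight percent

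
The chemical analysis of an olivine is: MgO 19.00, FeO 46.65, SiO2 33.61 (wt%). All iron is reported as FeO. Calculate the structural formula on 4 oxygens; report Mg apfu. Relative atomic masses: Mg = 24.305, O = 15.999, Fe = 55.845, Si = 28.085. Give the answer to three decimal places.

19.00 wt% MgO ÷ 40.304 g/mol = 0.47142 mol, giving 0.47142 Mg and 0.47142 O.
46.65 wt% FeO ÷ 71.844 g/mol = 0.64932 mol, giving 0.64932 Fe and 0.64932 O.
33.61 wt% SiO2 ÷ 60.083 g/mol = 0.55939 mol, giving 0.55939 Si and 1.11878 O.
Oxygen sums to 2.23952; scaling by 4/2.23952 = 1.78610 puts the formula on 4 O.
Mg: 0.47142 × 1.78610 = 0.842 atoms per formula unit.

0.842 Mg apfu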